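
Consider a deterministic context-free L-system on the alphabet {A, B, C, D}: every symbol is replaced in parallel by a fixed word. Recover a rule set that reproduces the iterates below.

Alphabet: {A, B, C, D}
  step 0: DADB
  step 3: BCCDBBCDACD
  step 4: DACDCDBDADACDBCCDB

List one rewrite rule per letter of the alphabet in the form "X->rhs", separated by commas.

A->C, B->DA, C->CD, D->B

  step 3 ⇒ step 4: BCCDBBCDACD ⇒ DA·CD·CD·B·DA·DA·CD·B·C·CD·B
    A ↦ C
    B ↦ DA
    C ↦ CD
    D ↦ B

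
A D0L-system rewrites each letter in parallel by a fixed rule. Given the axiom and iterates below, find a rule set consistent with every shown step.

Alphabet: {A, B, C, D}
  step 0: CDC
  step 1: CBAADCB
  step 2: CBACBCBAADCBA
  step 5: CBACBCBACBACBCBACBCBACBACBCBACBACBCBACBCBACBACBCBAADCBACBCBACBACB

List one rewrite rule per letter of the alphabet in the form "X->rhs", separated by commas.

A->CB, B->A, C->CB, D->AAD

  step 1 ⇒ step 2: CBAADCB ⇒ CB·A·CB·CB·AAD·CB·A
    A ↦ CB
    B ↦ A
    C ↦ CB
    D ↦ AAD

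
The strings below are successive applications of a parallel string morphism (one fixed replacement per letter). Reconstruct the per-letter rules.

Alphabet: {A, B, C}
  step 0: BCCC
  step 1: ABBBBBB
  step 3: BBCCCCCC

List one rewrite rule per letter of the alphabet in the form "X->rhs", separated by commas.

A->C, B->A, C->BB

  step 0 ⇒ step 1: BCCC ⇒ A·BB·BB·BB
    B ↦ A
    C ↦ BB
    A ↦ C  (constrained at step 1)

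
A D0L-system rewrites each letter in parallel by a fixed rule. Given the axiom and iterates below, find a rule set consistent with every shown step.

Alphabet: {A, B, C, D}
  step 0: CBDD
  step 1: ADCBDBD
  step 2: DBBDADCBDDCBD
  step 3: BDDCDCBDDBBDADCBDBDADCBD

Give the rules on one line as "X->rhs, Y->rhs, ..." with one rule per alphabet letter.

  step 2 ⇒ step 3: DBBDADCBDDCBD ⇒ BD·DC·DC·BD·DB·BD·A·DC·BD·BD·A·DC·BD
    A ↦ DB
    B ↦ DC
    C ↦ A
    D ↦ BD

A->DB, B->DC, C->A, D->BD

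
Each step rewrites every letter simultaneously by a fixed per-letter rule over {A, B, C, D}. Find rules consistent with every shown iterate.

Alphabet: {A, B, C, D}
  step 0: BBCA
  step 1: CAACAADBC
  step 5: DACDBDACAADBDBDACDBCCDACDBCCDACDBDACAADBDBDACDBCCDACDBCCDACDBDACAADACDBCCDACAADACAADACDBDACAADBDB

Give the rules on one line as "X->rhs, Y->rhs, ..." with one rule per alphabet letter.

A->C, B->CAA, C->DB, D->DA

  step 0 ⇒ step 1: BBCA ⇒ CAA·CAA·DB·C
    A ↦ C
    B ↦ CAA
    C ↦ DB
    D ↦ DA  (constrained at step 1)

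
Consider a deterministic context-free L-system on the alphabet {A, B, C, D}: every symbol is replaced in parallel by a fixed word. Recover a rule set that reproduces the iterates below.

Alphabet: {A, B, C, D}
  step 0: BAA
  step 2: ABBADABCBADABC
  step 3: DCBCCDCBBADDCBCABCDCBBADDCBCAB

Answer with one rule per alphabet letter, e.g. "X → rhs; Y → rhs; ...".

A->DCB, B->C, C->AB, D->BAD

  step 2 ⇒ step 3: ABBADABCBADABC ⇒ DCB·C·C·DCB·BAD·DCB·C·AB·C·DCB·BAD·DCB·C·AB
    A ↦ DCB
    B ↦ C
    C ↦ AB
    D ↦ BAD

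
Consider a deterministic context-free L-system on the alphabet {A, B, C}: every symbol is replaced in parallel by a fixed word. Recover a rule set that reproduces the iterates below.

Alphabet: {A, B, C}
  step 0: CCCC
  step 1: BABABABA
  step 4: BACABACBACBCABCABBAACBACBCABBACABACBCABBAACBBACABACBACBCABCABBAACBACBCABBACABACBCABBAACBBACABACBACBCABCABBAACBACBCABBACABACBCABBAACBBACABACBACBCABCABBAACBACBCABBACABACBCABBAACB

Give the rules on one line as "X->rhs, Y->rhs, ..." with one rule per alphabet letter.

  step 0 ⇒ step 1: CCCC ⇒ BA·BA·BA·BA
    C ↦ BA
    A ↦ CAB  (constrained at step 1)
    B ↦ ACB  (constrained at step 1)

A->CAB, B->ACB, C->BA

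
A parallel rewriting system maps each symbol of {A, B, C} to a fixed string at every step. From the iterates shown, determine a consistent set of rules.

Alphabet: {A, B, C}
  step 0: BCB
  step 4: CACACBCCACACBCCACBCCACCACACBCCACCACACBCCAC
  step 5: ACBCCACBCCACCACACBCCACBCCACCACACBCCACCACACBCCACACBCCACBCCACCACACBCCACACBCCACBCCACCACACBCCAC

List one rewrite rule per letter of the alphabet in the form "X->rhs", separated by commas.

  step 4 ⇒ step 5: CACACBCCACACBCCACBCCACCACACBCCACCACACBCCAC ⇒ AC·BCC·AC·BCC·AC·C·AC·AC·BCC·AC·BCC·AC·C·AC·AC·BCC·AC·C·AC·AC·BCC·AC·AC·BCC·AC·BCC·AC·C·AC·AC·BCC·AC·AC·BCC·AC·BCC·AC·C·AC·AC·BCC·AC
    A ↦ BCC
    B ↦ C
    C ↦ AC

A->BCC, B->C, C->AC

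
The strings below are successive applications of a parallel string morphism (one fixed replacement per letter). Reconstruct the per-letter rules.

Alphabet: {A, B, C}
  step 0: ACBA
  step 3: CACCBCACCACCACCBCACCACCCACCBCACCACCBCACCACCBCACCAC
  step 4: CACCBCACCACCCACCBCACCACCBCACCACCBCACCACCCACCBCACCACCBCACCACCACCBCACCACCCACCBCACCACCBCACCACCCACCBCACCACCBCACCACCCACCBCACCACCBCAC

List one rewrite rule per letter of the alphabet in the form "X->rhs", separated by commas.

  step 3 ⇒ step 4: CACCBCACCACCACCBCACCACCCACCBCACCACCBCACCACCBCACCAC ⇒ CAC·CB·CAC·CAC·C·CAC·CB·CAC·CAC·CB·CAC·CAC·CB·CAC·CAC·C·CAC·CB·CAC·CAC·CB·CAC·CAC·CAC·CB·CAC·CAC·C·CAC·CB·CAC·CAC·CB·CAC·CAC·C·CAC·CB·CAC·CAC·CB·CAC·CAC·C·CAC·CB·CAC·CAC·CB·CAC
    A ↦ CB
    B ↦ C
    C ↦ CAC

A->CB, B->C, C->CAC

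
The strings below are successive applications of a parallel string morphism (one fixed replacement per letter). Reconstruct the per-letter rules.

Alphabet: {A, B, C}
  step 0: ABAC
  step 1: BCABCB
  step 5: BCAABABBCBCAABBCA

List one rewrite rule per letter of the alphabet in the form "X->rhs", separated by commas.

A->BC, B->A, C->B

  step 0 ⇒ step 1: ABAC ⇒ BC·A·BC·B
    A ↦ BC
    B ↦ A
    C ↦ B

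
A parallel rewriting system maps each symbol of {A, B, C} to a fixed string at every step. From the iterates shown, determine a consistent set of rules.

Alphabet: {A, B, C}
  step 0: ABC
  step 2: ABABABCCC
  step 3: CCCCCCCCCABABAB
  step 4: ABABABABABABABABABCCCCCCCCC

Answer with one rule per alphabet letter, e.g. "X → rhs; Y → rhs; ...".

A->C, B->CC, C->AB

  step 3 ⇒ step 4: CCCCCCCCCABABAB ⇒ AB·AB·AB·AB·AB·AB·AB·AB·AB·C·CC·C·CC·C·CC
    A ↦ C
    B ↦ CC
    C ↦ AB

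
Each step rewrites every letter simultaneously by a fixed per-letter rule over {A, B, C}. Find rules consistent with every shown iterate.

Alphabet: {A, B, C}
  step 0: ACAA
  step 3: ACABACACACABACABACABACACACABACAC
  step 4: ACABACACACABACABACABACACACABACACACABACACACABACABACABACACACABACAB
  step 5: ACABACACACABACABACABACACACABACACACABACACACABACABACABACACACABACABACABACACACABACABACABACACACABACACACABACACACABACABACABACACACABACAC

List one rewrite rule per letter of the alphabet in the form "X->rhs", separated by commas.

A->AC, B->AC, C->AB

  step 4 ⇒ step 5: ACABACACACABACABACABACACACABACACACABACACACABACABACABACACACABACAB ⇒ AC·AB·AC·AC·AC·AB·AC·AB·AC·AB·AC·AC·AC·AB·AC·AC·AC·AB·AC·AC·AC·AB·AC·AB·AC·AB·AC·AC·AC·AB·AC·AB·AC·AB·AC·AC·AC·AB·AC·AB·AC·AB·AC·AC·AC·AB·AC·AC·AC·AB·AC·AC·AC·AB·AC·AB·AC·AB·AC·AC·AC·AB·AC·AC
    A ↦ AC
    B ↦ AC
    C ↦ AB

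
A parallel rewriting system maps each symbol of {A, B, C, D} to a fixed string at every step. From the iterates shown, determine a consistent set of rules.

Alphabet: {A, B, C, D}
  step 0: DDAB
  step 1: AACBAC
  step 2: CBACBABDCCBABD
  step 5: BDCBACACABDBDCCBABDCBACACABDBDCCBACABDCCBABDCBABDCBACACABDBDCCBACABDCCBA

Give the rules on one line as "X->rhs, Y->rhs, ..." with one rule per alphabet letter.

  step 1 ⇒ step 2: AACBAC ⇒ CBA·CBA·BD·C·CBA·BD
    A ↦ CBA
    B ↦ C
    C ↦ BD
  step 0 ⇒ step 1: DDAB ⇒ A·A·CBA·C
    D ↦ A

A->CBA, B->C, C->BD, D->A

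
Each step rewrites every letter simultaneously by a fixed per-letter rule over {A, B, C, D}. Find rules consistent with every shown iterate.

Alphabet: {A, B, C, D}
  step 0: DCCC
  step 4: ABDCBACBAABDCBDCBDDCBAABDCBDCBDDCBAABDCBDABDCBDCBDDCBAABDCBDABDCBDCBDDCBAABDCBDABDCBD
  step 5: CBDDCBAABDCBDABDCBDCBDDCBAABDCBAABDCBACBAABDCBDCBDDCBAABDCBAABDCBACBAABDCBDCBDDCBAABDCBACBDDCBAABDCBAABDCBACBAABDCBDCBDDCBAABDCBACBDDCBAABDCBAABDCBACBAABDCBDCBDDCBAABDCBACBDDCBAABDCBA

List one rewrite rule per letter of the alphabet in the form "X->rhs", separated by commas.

A->CBD, B->D, C->AB, D->CBA

  step 4 ⇒ step 5: ABDCBACBAABDCBDCBDDCBAABDCBDCBDDCBAABDCBDABDCBDCBDDCBAABDCBDABDCBDCBDDCBAABDCBDABDCBD ⇒ CBD·D·CBA·AB·D·CBD·AB·D·CBD·CBD·D·CBA·AB·D·CBA·AB·D·CBA·CBA·AB·D·CBD·CBD·D·CBA·AB·D·CBA·AB·D·CBA·CBA·AB·D·CBD·CBD·D·CBA·AB·D·CBA·CBD·D·CBA·AB·D·CBA·AB·D·CBA·CBA·AB·D·CBD·CBD·D·CBA·AB·D·CBA·CBD·D·CBA·AB·D·CBA·AB·D·CBA·CBA·AB·D·CBD·CBD·D·CBA·AB·D·CBA·CBD·D·CBA·AB·D·CBA
    A ↦ CBD
    B ↦ D
    C ↦ AB
    D ↦ CBA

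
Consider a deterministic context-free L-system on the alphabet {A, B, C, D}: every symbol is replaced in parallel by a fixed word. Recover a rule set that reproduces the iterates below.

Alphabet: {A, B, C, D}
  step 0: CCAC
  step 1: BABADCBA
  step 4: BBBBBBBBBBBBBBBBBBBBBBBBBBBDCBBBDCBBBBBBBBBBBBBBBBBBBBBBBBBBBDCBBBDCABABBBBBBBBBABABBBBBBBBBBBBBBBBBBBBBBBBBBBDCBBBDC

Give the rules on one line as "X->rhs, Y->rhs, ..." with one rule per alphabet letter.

  step 0 ⇒ step 1: CCAC ⇒ BA·BA·DC·BA
    A ↦ DC
    C ↦ BA
    B ↦ BBB  (constrained at step 1)
    D ↦ A  (constrained at step 1)

A->DC, B->BBB, C->BA, D->A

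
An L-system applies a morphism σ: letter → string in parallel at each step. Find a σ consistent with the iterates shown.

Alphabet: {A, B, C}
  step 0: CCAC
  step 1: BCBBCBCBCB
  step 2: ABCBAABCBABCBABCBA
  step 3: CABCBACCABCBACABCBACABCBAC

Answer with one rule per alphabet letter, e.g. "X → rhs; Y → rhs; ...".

  step 2 ⇒ step 3: ABCBAABCBABCBABCBA ⇒ C·A·BCB·A·C·C·A·BCB·A·C·A·BCB·A·C·A·BCB·A·C
    A ↦ C
    B ↦ A
    C ↦ BCB

A->C, B->A, C->BCB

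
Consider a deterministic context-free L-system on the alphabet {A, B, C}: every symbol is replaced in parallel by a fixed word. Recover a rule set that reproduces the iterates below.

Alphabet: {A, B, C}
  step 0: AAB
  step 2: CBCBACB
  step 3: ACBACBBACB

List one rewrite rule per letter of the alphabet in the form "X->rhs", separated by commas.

  step 2 ⇒ step 3: CBCBACB ⇒ A·CB·A·CB·B·A·CB
    A ↦ B
    B ↦ CB
    C ↦ A

A->B, B->CB, C->A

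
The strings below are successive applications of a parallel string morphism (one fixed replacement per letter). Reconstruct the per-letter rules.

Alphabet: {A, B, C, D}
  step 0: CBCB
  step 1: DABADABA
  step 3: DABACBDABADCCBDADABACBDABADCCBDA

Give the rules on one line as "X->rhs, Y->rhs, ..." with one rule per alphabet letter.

A->DC, B->BA, C->DA, D->CB

  step 0 ⇒ step 1: CBCB ⇒ DA·BA·DA·BA
    B ↦ BA
    C ↦ DA
    A ↦ DC  (constrained at step 1)
    D ↦ CB  (constrained at step 1)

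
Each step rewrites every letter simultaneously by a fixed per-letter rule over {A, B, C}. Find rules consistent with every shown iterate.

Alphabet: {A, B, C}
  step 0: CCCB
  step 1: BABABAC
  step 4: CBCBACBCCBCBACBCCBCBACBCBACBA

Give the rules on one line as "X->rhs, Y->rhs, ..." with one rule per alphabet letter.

  step 0 ⇒ step 1: CCCB ⇒ BA·BA·BA·C
    B ↦ C
    C ↦ BA
    A ↦ BC  (constrained at step 1)

A->BC, B->C, C->BA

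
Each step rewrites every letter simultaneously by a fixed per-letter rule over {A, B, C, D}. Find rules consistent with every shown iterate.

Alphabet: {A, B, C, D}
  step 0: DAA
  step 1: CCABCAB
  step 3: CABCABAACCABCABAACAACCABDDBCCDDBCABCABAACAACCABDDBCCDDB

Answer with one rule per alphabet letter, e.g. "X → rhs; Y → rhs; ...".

  step 0 ⇒ step 1: DAA ⇒ C·CAB·CAB
    A ↦ CAB
    D ↦ C
    B ↦ DDB  (constrained at step 1)
    C ↦ AAC  (constrained at step 1)

A->CAB, B->DDB, C->AAC, D->C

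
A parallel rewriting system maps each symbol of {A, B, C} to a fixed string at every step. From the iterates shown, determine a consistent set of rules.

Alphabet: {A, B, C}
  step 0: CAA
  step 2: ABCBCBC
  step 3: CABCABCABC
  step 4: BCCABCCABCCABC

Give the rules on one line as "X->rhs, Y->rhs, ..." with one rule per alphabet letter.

  step 3 ⇒ step 4: CABCABCABC ⇒ BC·C·A·BC·C·A·BC·C·A·BC
    A ↦ C
    B ↦ A
    C ↦ BC

A->C, B->A, C->BC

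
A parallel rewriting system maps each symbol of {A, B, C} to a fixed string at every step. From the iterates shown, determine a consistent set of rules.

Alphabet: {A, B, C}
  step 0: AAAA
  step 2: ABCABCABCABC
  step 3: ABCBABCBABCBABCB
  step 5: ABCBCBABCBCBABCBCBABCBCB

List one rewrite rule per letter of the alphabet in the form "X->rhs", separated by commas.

  step 2 ⇒ step 3: ABCABCABCABC ⇒ AB·C·B·AB·C·B·AB·C·B·AB·C·B
    A ↦ AB
    B ↦ C
    C ↦ B

A->AB, B->C, C->B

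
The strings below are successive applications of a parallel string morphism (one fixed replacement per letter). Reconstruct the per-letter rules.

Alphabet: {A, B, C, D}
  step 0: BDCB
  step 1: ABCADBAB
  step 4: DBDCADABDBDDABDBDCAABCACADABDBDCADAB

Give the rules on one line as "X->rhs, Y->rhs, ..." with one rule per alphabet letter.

  step 0 ⇒ step 1: BDCB ⇒ AB·CA·DB·AB
    B ↦ AB
    C ↦ DB
    D ↦ CA
    A ↦ D  (constrained at step 1)

A->D, B->AB, C->DB, D->CA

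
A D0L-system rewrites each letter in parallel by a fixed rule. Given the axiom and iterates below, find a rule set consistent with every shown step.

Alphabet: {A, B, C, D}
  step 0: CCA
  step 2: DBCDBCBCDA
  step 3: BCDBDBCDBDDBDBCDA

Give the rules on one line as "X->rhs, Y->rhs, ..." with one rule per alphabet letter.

A->DA, B->D, C->BD, D->BC

  step 2 ⇒ step 3: DBCDBCBCDA ⇒ BC·D·BD·BC·D·BD·D·BD·BC·DA
    A ↦ DA
    B ↦ D
    C ↦ BD
    D ↦ BC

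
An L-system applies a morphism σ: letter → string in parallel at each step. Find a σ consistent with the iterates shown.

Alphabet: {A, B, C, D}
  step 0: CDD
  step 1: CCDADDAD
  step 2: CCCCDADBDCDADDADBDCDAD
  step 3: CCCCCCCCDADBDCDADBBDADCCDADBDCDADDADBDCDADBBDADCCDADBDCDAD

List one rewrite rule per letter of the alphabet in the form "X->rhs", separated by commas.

  step 2 ⇒ step 3: CCCCDADBDCDADDADBDCDAD ⇒ CC·CC·CC·CC·DAD·BDC·DAD·BB·DAD·CC·DAD·BDC·DAD·DAD·BDC·DAD·BB·DAD·CC·DAD·BDC·DAD
    A ↦ BDC
    B ↦ BB
    C ↦ CC
    D ↦ DAD

A->BDC, B->BB, C->CC, D->DAD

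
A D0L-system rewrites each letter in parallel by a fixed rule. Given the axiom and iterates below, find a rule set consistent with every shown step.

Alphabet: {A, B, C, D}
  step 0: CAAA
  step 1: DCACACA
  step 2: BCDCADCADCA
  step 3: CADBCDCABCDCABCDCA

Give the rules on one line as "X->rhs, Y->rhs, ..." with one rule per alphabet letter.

A->CA, B->CA, C->D, D->BC

  step 2 ⇒ step 3: BCDCADCADCA ⇒ CA·D·BC·D·CA·BC·D·CA·BC·D·CA
    A ↦ CA
    B ↦ CA
    C ↦ D
    D ↦ BC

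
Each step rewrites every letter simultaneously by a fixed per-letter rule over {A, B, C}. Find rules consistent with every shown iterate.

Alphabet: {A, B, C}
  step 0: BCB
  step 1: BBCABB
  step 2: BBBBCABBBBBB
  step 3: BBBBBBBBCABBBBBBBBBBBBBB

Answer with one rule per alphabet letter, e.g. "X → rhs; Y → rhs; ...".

  step 2 ⇒ step 3: BBBBCABBBBBB ⇒ BB·BB·BB·BB·CA·BB·BB·BB·BB·BB·BB·BB
    A ↦ BB
    B ↦ BB
    C ↦ CA

A->BB, B->BB, C->CA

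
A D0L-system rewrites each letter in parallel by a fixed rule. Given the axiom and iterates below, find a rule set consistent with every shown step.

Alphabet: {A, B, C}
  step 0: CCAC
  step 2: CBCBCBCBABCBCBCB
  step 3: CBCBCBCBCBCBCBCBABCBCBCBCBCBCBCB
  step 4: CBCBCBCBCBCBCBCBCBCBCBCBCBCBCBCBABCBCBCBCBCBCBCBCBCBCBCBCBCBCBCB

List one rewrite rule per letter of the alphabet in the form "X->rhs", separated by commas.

  step 3 ⇒ step 4: CBCBCBCBCBCBCBCBABCBCBCBCBCBCBCB ⇒ CB·CB·CB·CB·CB·CB·CB·CB·CB·CB·CB·CB·CB·CB·CB·CB·AB·CB·CB·CB·CB·CB·CB·CB·CB·CB·CB·CB·CB·CB·CB·CB
    A ↦ AB
    B ↦ CB
    C ↦ CB

A->AB, B->CB, C->CB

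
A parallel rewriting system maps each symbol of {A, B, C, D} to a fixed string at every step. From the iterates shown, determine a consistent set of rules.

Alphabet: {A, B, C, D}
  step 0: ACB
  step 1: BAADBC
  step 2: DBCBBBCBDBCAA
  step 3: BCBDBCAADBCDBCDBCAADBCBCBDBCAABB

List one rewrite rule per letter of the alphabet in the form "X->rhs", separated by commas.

A->B, B->DBC, C->AA, D->BCB

  step 2 ⇒ step 3: DBCBBBCBDBCAA ⇒ BCB·DBC·AA·DBC·DBC·DBC·AA·DBC·BCB·DBC·AA·B·B
    A ↦ B
    B ↦ DBC
    C ↦ AA
    D ↦ BCB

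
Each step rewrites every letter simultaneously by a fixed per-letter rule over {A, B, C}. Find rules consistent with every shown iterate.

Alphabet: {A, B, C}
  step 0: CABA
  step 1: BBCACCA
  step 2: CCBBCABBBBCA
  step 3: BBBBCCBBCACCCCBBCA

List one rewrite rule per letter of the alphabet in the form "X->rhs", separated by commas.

  step 2 ⇒ step 3: CCBBCABBBBCA ⇒ BB·BB·C·C·BB·CA·C·C·C·C·BB·CA
    A ↦ CA
    B ↦ C
    C ↦ BB

A->CA, B->C, C->BB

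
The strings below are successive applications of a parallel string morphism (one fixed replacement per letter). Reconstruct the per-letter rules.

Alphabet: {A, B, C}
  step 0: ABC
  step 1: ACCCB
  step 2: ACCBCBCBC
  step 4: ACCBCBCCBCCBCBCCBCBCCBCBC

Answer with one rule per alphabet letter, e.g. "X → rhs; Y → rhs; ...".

  step 1 ⇒ step 2: ACCCB ⇒ AC·CB·CB·CB·C
    A ↦ AC
    B ↦ C
    C ↦ CB

A->AC, B->C, C->CB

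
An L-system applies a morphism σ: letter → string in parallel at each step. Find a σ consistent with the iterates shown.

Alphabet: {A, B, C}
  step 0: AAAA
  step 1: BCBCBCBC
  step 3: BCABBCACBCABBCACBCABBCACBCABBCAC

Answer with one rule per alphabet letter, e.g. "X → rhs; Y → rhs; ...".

  step 0 ⇒ step 1: AAAA ⇒ BC·BC·BC·BC
    A ↦ BC
    B ↦ AC  (constrained at step 1)
    C ↦ AB  (constrained at step 1)

A->BC, B->AC, C->AB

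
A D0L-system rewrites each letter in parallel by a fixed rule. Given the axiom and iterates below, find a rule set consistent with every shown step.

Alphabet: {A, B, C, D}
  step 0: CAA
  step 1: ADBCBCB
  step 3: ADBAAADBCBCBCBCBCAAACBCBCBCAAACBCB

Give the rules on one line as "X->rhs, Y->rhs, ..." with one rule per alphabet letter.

  step 0 ⇒ step 1: CAA ⇒ ADB·CB·CB
    A ↦ CB
    C ↦ ADB
    B ↦ AA  (constrained at step 1)
    D ↦ CA  (constrained at step 1)

A->CB, B->AA, C->ADB, D->CA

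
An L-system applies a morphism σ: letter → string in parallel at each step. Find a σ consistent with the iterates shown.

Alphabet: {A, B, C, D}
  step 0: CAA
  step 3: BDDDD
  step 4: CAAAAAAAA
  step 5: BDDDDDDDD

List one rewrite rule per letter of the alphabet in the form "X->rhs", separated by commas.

  step 4 ⇒ step 5: CAAAAAAAA ⇒ B·D·D·D·D·D·D·D·D
    A ↦ D
    C ↦ B
  step 3 ⇒ step 4: BDDDD ⇒ C·AA·AA·AA·AA
    B ↦ C
  step 3 ⇒ step 4: BDDDD ⇒ C·AA·AA·AA·AA
    D ↦ AA

A->D, B->C, C->B, D->AA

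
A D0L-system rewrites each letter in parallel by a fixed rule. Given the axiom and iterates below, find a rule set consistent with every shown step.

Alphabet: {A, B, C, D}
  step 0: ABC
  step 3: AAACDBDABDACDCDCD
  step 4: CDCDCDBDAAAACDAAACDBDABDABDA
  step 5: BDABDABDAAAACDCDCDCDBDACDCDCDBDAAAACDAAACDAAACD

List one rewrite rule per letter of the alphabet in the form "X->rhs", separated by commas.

  step 4 ⇒ step 5: CDCDCDBDAAAACDAAACDBDABDABDA ⇒ BD·A·BD·A·BD·A·AA·A·CD·CD·CD·CD·BD·A·CD·CD·CD·BD·A·AA·A·CD·AA·A·CD·AA·A·CD
    A ↦ CD
    B ↦ AA
    C ↦ BD
    D ↦ A

A->CD, B->AA, C->BD, D->A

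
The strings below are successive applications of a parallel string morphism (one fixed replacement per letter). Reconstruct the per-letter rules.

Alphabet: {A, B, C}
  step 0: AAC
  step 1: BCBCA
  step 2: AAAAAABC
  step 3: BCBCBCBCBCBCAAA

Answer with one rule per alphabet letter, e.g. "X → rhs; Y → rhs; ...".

  step 2 ⇒ step 3: AAAAAABC ⇒ BC·BC·BC·BC·BC·BC·AA·A
    A ↦ BC
    B ↦ AA
    C ↦ A

A->BC, B->AA, C->A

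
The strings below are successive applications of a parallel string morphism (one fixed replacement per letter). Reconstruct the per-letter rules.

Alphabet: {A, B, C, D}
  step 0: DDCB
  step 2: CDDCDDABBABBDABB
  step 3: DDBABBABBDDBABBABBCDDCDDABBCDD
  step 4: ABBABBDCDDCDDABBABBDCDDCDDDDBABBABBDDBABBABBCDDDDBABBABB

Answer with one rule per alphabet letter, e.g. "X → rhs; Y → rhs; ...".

  step 3 ⇒ step 4: DDBABBABBDDBABBABBCDDCDDABBCDD ⇒ ABB·ABB·D·C·D·D·C·D·D·ABB·ABB·D·C·D·D·C·D·D·DDB·ABB·ABB·DDB·ABB·ABB·C·D·D·DDB·ABB·ABB
    A ↦ C
    B ↦ D
    C ↦ DDB
    D ↦ ABB

A->C, B->D, C->DDB, D->ABB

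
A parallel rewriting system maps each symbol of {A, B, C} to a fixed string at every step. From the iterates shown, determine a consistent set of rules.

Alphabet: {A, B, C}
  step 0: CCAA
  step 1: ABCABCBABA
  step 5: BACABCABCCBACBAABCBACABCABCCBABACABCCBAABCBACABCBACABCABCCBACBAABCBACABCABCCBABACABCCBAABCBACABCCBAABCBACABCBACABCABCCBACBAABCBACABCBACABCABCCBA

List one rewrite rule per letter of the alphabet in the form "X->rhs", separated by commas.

A->BA, B->C, C->ABC

  step 0 ⇒ step 1: CCAA ⇒ ABC·ABC·BA·BA
    A ↦ BA
    C ↦ ABC
    B ↦ C  (constrained at step 1)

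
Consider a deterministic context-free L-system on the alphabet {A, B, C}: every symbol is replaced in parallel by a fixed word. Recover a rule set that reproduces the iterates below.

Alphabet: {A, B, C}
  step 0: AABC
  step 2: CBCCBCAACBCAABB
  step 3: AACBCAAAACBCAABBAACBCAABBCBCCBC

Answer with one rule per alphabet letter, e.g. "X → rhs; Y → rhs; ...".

  step 2 ⇒ step 3: CBCCBCAACBCAABB ⇒ AA·CBC·AA·AA·CBC·AA·B·B·AA·CBC·AA·B·B·CBC·CBC
    A ↦ B
    B ↦ CBC
    C ↦ AA

A->B, B->CBC, C->AA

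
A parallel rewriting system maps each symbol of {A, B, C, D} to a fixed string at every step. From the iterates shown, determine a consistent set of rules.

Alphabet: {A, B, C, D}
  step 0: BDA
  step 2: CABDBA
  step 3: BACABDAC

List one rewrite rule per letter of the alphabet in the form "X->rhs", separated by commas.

A->C, B->A, C->BA, D->BD

  step 2 ⇒ step 3: CABDBA ⇒ BA·C·A·BD·A·C
    A ↦ C
    B ↦ A
    C ↦ BA
    D ↦ BD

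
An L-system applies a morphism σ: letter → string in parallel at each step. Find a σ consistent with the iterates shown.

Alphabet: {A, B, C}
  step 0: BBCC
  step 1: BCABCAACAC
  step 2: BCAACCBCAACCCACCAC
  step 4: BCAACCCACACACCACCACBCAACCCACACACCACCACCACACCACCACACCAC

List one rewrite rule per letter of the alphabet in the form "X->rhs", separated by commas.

  step 1 ⇒ step 2: BCABCAACAC ⇒ BCA·AC·C·BCA·AC·C·C·AC·C·AC
    A ↦ C
    B ↦ BCA
    C ↦ AC

A->C, B->BCA, C->AC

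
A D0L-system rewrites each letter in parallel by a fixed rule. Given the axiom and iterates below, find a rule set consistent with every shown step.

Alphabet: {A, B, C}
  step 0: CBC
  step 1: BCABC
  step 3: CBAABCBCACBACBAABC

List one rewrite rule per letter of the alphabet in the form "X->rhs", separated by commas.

A->CBA, B->A, C->BC

  step 0 ⇒ step 1: CBC ⇒ BC·A·BC
    B ↦ A
    C ↦ BC
    A ↦ CBA  (constrained at step 1)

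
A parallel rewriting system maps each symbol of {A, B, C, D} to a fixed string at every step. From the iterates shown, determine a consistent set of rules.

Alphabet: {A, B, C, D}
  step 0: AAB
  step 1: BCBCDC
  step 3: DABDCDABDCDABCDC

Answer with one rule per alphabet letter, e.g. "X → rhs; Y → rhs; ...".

A->BC, B->DC, C->B, D->DA

  step 0 ⇒ step 1: AAB ⇒ BC·BC·DC
    A ↦ BC
    B ↦ DC
    C ↦ B  (constrained at step 1)
    D ↦ DA  (constrained at step 1)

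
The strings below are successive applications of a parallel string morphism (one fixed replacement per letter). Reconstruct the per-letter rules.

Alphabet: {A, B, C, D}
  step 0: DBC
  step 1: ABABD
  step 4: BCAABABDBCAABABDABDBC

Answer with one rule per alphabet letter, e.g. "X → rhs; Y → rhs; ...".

A->BC, B->A, C->BD, D->AB

  step 0 ⇒ step 1: DBC ⇒ AB·A·BD
    B ↦ A
    C ↦ BD
    D ↦ AB
    A ↦ BC  (constrained at step 1)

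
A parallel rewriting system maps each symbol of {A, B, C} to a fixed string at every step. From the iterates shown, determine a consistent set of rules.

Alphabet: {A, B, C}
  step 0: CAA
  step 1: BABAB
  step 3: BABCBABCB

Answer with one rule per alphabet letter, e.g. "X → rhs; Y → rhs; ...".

A->AB, B->C, C->B

  step 0 ⇒ step 1: CAA ⇒ B·AB·AB
    A ↦ AB
    C ↦ B
    B ↦ C  (constrained at step 1)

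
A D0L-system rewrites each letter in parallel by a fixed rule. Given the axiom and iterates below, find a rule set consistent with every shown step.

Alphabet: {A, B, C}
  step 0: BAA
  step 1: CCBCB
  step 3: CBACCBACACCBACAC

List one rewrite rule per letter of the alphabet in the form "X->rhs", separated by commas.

  step 0 ⇒ step 1: BAA ⇒ C·CB·CB
    A ↦ CB
    B ↦ C
    C ↦ AC  (constrained at step 1)

A->CB, B->C, C->AC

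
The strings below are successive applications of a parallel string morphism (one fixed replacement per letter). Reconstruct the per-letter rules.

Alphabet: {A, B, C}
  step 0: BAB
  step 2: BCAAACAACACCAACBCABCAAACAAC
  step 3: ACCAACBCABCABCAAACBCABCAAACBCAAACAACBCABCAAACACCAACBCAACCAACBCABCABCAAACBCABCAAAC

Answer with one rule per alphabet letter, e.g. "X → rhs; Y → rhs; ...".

A->BCA, B->ACC, C->AAC

  step 2 ⇒ step 3: BCAAACAACACCAACBCABCAAACAAC ⇒ ACC·AAC·BCA·BCA·BCA·AAC·BCA·BCA·AAC·BCA·AAC·AAC·BCA·BCA·AAC·ACC·AAC·BCA·ACC·AAC·BCA·BCA·BCA·AAC·BCA·BCA·AAC
    A ↦ BCA
    B ↦ ACC
    C ↦ AAC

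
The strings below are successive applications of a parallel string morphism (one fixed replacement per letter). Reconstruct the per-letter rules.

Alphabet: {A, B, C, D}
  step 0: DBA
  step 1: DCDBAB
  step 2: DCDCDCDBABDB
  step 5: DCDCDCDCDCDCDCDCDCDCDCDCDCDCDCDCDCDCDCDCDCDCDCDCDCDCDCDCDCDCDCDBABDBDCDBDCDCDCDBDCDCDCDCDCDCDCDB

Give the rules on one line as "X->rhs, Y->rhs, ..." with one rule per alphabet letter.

  step 1 ⇒ step 2: DCDBAB ⇒ DC·DC·DC·DB·AB·DB
    A ↦ AB
    B ↦ DB
    C ↦ DC
    D ↦ DC

A->AB, B->DB, C->DC, D->DC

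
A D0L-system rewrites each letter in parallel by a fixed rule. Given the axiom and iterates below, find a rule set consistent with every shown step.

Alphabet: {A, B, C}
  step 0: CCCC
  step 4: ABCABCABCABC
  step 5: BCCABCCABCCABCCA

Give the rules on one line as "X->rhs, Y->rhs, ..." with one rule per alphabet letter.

  step 4 ⇒ step 5: ABCABCABCABC ⇒ BC·C·A·BC·C·A·BC·C·A·BC·C·A
    A ↦ BC
    B ↦ C
    C ↦ A

A->BC, B->C, C->A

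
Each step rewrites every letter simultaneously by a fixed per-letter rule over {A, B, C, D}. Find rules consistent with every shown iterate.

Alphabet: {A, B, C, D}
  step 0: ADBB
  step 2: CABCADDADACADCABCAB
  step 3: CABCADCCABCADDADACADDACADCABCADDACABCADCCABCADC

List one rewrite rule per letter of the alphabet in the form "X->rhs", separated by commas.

  step 2 ⇒ step 3: CABCADDADACADCABCAB ⇒ CAB·CAD·C·CAB·CAD·DA·DA·CAD·DA·CAD·CAB·CAD·DA·CAB·CAD·C·CAB·CAD·C
    A ↦ CAD
    B ↦ C
    C ↦ CAB
    D ↦ DA

A->CAD, B->C, C->CAB, D->DA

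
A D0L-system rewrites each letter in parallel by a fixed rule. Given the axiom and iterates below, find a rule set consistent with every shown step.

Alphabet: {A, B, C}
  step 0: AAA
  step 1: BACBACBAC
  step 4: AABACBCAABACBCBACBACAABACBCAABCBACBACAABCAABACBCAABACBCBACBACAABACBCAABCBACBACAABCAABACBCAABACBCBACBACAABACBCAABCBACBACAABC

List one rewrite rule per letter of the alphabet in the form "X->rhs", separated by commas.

A->BAC, B->AA, C->BC

  step 0 ⇒ step 1: AAA ⇒ BAC·BAC·BAC
    A ↦ BAC
    B ↦ AA  (constrained at step 1)
    C ↦ BC  (constrained at step 1)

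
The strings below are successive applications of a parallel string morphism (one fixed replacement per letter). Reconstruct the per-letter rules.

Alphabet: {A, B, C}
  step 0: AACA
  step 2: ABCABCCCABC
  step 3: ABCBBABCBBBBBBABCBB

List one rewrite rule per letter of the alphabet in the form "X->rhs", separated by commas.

A->AB, B->C, C->BB

  step 2 ⇒ step 3: ABCABCCCABC ⇒ AB·C·BB·AB·C·BB·BB·BB·AB·C·BB
    A ↦ AB
    B ↦ C
    C ↦ BB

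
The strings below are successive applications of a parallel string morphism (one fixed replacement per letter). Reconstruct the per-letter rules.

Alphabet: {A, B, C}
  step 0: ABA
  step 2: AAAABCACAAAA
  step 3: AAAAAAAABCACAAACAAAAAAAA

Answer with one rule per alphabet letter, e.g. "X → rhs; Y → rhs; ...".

A->AA, B->BC, C->AC

  step 2 ⇒ step 3: AAAABCACAAAA ⇒ AA·AA·AA·AA·BC·AC·AA·AC·AA·AA·AA·AA
    A ↦ AA
    B ↦ BC
    C ↦ AC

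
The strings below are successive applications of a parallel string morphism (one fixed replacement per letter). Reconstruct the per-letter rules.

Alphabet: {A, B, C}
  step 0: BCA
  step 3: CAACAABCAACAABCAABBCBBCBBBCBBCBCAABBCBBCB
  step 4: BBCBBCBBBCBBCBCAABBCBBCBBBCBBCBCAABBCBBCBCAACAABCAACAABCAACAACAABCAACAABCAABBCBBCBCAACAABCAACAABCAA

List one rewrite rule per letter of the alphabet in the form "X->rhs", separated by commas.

  step 3 ⇒ step 4: CAACAABCAACAABCAABBCBBCBBBCBBCBCAABBCBBCB ⇒ B·BCB·BCB·B·BCB·BCB·CAA·B·BCB·BCB·B·BCB·BCB·CAA·B·BCB·BCB·CAA·CAA·B·CAA·CAA·B·CAA·CAA·CAA·B·CAA·CAA·B·CAA·B·BCB·BCB·CAA·CAA·B·CAA·CAA·B·CAA
    A ↦ BCB
    B ↦ CAA
    C ↦ B

A->BCB, B->CAA, C->B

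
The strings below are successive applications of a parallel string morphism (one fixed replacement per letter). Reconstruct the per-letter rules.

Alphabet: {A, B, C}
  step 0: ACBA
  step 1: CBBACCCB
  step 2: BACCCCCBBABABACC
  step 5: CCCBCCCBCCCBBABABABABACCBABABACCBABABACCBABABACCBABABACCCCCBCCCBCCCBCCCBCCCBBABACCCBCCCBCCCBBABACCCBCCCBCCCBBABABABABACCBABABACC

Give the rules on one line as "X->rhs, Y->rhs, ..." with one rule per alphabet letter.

A->CB, B->CC, C->BA

  step 1 ⇒ step 2: CBBACCCB ⇒ BA·CC·CC·CB·BA·BA·BA·CC
    A ↦ CB
    B ↦ CC
    C ↦ BA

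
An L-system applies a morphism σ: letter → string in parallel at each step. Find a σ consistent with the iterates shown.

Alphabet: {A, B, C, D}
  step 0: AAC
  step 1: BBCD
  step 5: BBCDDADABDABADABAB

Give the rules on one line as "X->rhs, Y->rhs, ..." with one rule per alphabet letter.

A->B, B->A, C->CD, D->DA

  step 0 ⇒ step 1: AAC ⇒ B·B·CD
    A ↦ B
    C ↦ CD
    B ↦ A  (constrained at step 1)
    D ↦ DA  (constrained at step 1)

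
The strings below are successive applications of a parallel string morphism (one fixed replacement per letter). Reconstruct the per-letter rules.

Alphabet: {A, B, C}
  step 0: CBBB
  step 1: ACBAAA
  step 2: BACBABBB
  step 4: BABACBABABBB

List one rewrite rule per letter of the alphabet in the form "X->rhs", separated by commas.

A->B, B->A, C->ACB

  step 1 ⇒ step 2: ACBAAA ⇒ B·ACB·A·B·B·B
    A ↦ B
    B ↦ A
    C ↦ ACB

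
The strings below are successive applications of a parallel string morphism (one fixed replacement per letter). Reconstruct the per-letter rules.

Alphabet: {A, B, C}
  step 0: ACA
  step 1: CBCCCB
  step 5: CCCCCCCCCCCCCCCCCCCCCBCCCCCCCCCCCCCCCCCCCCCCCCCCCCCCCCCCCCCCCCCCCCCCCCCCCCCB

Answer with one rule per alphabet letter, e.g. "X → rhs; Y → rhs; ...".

A->CB, B->A, C->CC

  step 0 ⇒ step 1: ACA ⇒ CB·CC·CB
    A ↦ CB
    C ↦ CC
    B ↦ A  (constrained at step 1)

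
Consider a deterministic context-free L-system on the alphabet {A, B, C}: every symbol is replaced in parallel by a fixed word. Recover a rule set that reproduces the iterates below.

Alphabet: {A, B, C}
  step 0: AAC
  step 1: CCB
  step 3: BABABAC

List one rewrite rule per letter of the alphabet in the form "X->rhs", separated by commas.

  step 0 ⇒ step 1: AAC ⇒ C·C·B
    A ↦ C
    C ↦ B
    B ↦ BA  (constrained at step 1)

A->C, B->BA, C->B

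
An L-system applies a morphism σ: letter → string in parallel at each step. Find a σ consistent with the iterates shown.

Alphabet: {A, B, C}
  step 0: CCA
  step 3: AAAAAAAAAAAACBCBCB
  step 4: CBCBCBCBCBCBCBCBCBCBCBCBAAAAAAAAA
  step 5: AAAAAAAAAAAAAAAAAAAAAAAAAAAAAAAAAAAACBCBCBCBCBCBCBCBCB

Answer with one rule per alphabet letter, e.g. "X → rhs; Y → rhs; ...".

A->CB, B->A, C->AA

  step 4 ⇒ step 5: CBCBCBCBCBCBCBCBCBCBCBCBAAAAAAAAA ⇒ AA·A·AA·A·AA·A·AA·A·AA·A·AA·A·AA·A·AA·A·AA·A·AA·A·AA·A·AA·A·CB·CB·CB·CB·CB·CB·CB·CB·CB
    A ↦ CB
    B ↦ A
    C ↦ AA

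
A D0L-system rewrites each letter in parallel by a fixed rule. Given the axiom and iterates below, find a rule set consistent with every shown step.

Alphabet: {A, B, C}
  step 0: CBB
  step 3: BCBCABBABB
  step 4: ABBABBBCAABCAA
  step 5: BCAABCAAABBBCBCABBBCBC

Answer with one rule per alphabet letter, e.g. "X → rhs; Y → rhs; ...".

A->BC, B->A, C->BB

  step 4 ⇒ step 5: ABBABBBCAABCAA ⇒ BC·A·A·BC·A·A·A·BB·BC·BC·A·BB·BC·BC
    A ↦ BC
    B ↦ A
    C ↦ BB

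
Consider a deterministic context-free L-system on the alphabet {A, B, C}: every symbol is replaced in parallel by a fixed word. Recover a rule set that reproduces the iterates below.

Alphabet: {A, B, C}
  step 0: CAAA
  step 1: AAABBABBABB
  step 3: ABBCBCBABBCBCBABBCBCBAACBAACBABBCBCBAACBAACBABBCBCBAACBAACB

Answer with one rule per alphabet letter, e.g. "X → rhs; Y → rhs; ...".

  step 0 ⇒ step 1: CAAA ⇒ AA·ABB·ABB·ABB
    A ↦ ABB
    C ↦ AA
    B ↦ CB  (constrained at step 1)

A->ABB, B->CB, C->AA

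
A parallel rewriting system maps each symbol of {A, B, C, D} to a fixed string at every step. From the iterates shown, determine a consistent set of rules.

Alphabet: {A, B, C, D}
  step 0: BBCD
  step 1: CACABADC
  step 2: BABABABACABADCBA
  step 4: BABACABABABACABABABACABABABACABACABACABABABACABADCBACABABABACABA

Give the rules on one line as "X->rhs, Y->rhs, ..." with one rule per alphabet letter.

  step 1 ⇒ step 2: CACABADC ⇒ BA·BA·BA·BA·CA·BA·DC·BA
    A ↦ BA
    B ↦ CA
    C ↦ BA
    D ↦ DC

A->BA, B->CA, C->BA, D->DC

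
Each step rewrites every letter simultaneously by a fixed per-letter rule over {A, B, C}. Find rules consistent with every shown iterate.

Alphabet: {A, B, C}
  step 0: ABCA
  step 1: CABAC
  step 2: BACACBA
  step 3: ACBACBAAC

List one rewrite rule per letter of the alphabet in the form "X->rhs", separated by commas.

A->C, B->A, C->BA

  step 2 ⇒ step 3: BACACBA ⇒ A·C·BA·C·BA·A·C
    A ↦ C
    B ↦ A
    C ↦ BA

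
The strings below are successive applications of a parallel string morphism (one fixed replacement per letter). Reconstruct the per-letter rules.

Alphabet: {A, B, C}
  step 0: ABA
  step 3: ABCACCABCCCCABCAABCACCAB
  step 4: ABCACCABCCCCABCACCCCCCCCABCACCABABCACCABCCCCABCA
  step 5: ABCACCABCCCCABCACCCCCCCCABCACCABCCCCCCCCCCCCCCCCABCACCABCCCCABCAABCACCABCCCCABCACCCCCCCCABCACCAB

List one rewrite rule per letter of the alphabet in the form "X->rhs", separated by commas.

  step 4 ⇒ step 5: ABCACCABCCCCABCACCCCCCCCABCACCABABCACCABCCCCABCA ⇒ AB·CA·CC·AB·CC·CC·AB·CA·CC·CC·CC·CC·AB·CA·CC·AB·CC·CC·CC·CC·CC·CC·CC·CC·AB·CA·CC·AB·CC·CC·AB·CA·AB·CA·CC·AB·CC·CC·AB·CA·CC·CC·CC·CC·AB·CA·CC·AB
    A ↦ AB
    B ↦ CA
    C ↦ CC

A->AB, B->CA, C->CC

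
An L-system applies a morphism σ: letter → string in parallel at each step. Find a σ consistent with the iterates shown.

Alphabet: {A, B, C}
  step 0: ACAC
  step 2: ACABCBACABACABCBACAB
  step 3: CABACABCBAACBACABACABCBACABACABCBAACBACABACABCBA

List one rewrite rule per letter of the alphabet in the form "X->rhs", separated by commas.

A->CAB, B->CBA, C->A

  step 2 ⇒ step 3: ACABCBACABACABCBACAB ⇒ CAB·A·CAB·CBA·A·CBA·CAB·A·CAB·CBA·CAB·A·CAB·CBA·A·CBA·CAB·A·CAB·CBA
    A ↦ CAB
    B ↦ CBA
    C ↦ A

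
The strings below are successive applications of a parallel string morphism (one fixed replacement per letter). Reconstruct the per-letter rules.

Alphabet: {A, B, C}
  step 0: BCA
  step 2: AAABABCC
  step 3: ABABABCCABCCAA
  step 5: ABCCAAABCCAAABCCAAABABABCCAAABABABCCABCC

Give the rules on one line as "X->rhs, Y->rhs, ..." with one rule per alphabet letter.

  step 2 ⇒ step 3: AAABABCC ⇒ AB·AB·AB·CC·AB·CC·A·A
    A ↦ AB
    B ↦ CC
    C ↦ A

A->AB, B->CC, C->A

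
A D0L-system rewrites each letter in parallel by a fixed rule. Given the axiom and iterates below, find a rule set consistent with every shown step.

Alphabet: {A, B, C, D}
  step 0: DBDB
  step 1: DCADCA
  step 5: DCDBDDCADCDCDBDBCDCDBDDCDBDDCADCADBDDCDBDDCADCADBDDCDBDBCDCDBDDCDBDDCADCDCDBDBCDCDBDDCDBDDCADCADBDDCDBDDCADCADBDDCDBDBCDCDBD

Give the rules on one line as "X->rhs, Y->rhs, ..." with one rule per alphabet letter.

  step 0 ⇒ step 1: DBDB ⇒ DC·A·DC·A
    B ↦ A
    D ↦ DC
    A ↦ BC  (constrained at step 1)
    C ↦ DBD  (constrained at step 1)

A->BC, B->A, C->DBD, D->DC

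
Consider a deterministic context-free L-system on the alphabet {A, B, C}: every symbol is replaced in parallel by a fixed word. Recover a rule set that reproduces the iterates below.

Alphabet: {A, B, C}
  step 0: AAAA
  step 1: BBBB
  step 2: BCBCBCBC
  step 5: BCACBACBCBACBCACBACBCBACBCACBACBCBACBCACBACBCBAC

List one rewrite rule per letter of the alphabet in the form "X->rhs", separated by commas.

A->B, B->BC, C->AC

  step 1 ⇒ step 2: BBBB ⇒ BC·BC·BC·BC
    B ↦ BC
  step 0 ⇒ step 1: AAAA ⇒ B·B·B·B
    A ↦ B
    C ↦ AC  (constrained at step 2)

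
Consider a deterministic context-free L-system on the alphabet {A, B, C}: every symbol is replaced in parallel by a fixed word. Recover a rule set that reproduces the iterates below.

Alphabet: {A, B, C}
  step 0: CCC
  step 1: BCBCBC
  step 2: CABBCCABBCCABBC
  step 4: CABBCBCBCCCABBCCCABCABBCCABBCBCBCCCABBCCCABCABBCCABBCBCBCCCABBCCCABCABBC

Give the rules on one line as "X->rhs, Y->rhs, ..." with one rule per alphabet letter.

A->C, B->CAB, C->BC

  step 1 ⇒ step 2: BCBCBC ⇒ CAB·BC·CAB·BC·CAB·BC
    B ↦ CAB
    C ↦ BC
    A ↦ C  (constrained at step 2)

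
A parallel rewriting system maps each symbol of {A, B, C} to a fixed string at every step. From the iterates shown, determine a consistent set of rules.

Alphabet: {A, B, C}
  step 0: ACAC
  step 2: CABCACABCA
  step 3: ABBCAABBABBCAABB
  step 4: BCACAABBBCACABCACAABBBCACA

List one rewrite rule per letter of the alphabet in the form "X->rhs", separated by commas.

  step 3 ⇒ step 4: ABBCAABBABBCAABB ⇒ B·CA·CA·AB·B·B·CA·CA·B·CA·CA·AB·B·B·CA·CA
    A ↦ B
    B ↦ CA
    C ↦ AB

A->B, B->CA, C->AB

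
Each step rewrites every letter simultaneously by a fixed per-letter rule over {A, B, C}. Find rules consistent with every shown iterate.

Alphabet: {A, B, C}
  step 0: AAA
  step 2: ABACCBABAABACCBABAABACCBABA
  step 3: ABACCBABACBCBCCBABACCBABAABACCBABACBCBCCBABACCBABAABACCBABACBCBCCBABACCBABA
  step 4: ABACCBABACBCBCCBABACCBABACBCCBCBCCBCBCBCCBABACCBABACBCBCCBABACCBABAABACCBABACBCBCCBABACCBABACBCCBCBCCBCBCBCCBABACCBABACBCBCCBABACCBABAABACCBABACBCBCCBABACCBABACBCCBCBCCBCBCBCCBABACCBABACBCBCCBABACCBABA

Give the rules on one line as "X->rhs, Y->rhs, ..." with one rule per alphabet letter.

A->ABA, B->CCB, C->CB

  step 3 ⇒ step 4: ABACCBABACBCBCCBABACCBABAABACCBABACBCBCCBABACCBABAABACCBABACBCBCCBABACCBABA ⇒ ABA·CCB·ABA·CB·CB·CCB·ABA·CCB·ABA·CB·CCB·CB·CCB·CB·CB·CCB·ABA·CCB·ABA·CB·CB·CCB·ABA·CCB·ABA·ABA·CCB·ABA·CB·CB·CCB·ABA·CCB·ABA·CB·CCB·CB·CCB·CB·CB·CCB·ABA·CCB·ABA·CB·CB·CCB·ABA·CCB·ABA·ABA·CCB·ABA·CB·CB·CCB·ABA·CCB·ABA·CB·CCB·CB·CCB·CB·CB·CCB·ABA·CCB·ABA·CB·CB·CCB·ABA·CCB·ABA
    A ↦ ABA
    B ↦ CCB
    C ↦ CB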